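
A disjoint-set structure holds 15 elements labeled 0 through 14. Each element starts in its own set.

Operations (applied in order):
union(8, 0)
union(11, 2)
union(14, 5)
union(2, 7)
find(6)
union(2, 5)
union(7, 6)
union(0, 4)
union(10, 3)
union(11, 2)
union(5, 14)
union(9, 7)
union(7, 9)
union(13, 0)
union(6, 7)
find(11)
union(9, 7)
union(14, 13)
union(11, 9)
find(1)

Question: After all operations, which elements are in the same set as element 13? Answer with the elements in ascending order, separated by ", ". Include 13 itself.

Step 1: union(8, 0) -> merged; set of 8 now {0, 8}
Step 2: union(11, 2) -> merged; set of 11 now {2, 11}
Step 3: union(14, 5) -> merged; set of 14 now {5, 14}
Step 4: union(2, 7) -> merged; set of 2 now {2, 7, 11}
Step 5: find(6) -> no change; set of 6 is {6}
Step 6: union(2, 5) -> merged; set of 2 now {2, 5, 7, 11, 14}
Step 7: union(7, 6) -> merged; set of 7 now {2, 5, 6, 7, 11, 14}
Step 8: union(0, 4) -> merged; set of 0 now {0, 4, 8}
Step 9: union(10, 3) -> merged; set of 10 now {3, 10}
Step 10: union(11, 2) -> already same set; set of 11 now {2, 5, 6, 7, 11, 14}
Step 11: union(5, 14) -> already same set; set of 5 now {2, 5, 6, 7, 11, 14}
Step 12: union(9, 7) -> merged; set of 9 now {2, 5, 6, 7, 9, 11, 14}
Step 13: union(7, 9) -> already same set; set of 7 now {2, 5, 6, 7, 9, 11, 14}
Step 14: union(13, 0) -> merged; set of 13 now {0, 4, 8, 13}
Step 15: union(6, 7) -> already same set; set of 6 now {2, 5, 6, 7, 9, 11, 14}
Step 16: find(11) -> no change; set of 11 is {2, 5, 6, 7, 9, 11, 14}
Step 17: union(9, 7) -> already same set; set of 9 now {2, 5, 6, 7, 9, 11, 14}
Step 18: union(14, 13) -> merged; set of 14 now {0, 2, 4, 5, 6, 7, 8, 9, 11, 13, 14}
Step 19: union(11, 9) -> already same set; set of 11 now {0, 2, 4, 5, 6, 7, 8, 9, 11, 13, 14}
Step 20: find(1) -> no change; set of 1 is {1}
Component of 13: {0, 2, 4, 5, 6, 7, 8, 9, 11, 13, 14}

Answer: 0, 2, 4, 5, 6, 7, 8, 9, 11, 13, 14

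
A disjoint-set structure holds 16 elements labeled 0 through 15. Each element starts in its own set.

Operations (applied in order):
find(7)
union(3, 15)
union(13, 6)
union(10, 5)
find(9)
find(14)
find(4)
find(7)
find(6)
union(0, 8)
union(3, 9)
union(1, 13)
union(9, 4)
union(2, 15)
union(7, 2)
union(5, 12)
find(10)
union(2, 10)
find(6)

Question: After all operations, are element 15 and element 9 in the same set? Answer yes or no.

Answer: yes

Derivation:
Step 1: find(7) -> no change; set of 7 is {7}
Step 2: union(3, 15) -> merged; set of 3 now {3, 15}
Step 3: union(13, 6) -> merged; set of 13 now {6, 13}
Step 4: union(10, 5) -> merged; set of 10 now {5, 10}
Step 5: find(9) -> no change; set of 9 is {9}
Step 6: find(14) -> no change; set of 14 is {14}
Step 7: find(4) -> no change; set of 4 is {4}
Step 8: find(7) -> no change; set of 7 is {7}
Step 9: find(6) -> no change; set of 6 is {6, 13}
Step 10: union(0, 8) -> merged; set of 0 now {0, 8}
Step 11: union(3, 9) -> merged; set of 3 now {3, 9, 15}
Step 12: union(1, 13) -> merged; set of 1 now {1, 6, 13}
Step 13: union(9, 4) -> merged; set of 9 now {3, 4, 9, 15}
Step 14: union(2, 15) -> merged; set of 2 now {2, 3, 4, 9, 15}
Step 15: union(7, 2) -> merged; set of 7 now {2, 3, 4, 7, 9, 15}
Step 16: union(5, 12) -> merged; set of 5 now {5, 10, 12}
Step 17: find(10) -> no change; set of 10 is {5, 10, 12}
Step 18: union(2, 10) -> merged; set of 2 now {2, 3, 4, 5, 7, 9, 10, 12, 15}
Step 19: find(6) -> no change; set of 6 is {1, 6, 13}
Set of 15: {2, 3, 4, 5, 7, 9, 10, 12, 15}; 9 is a member.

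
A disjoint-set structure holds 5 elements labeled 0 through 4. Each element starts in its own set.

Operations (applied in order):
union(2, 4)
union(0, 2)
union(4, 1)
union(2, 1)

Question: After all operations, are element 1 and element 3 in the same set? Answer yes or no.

Answer: no

Derivation:
Step 1: union(2, 4) -> merged; set of 2 now {2, 4}
Step 2: union(0, 2) -> merged; set of 0 now {0, 2, 4}
Step 3: union(4, 1) -> merged; set of 4 now {0, 1, 2, 4}
Step 4: union(2, 1) -> already same set; set of 2 now {0, 1, 2, 4}
Set of 1: {0, 1, 2, 4}; 3 is not a member.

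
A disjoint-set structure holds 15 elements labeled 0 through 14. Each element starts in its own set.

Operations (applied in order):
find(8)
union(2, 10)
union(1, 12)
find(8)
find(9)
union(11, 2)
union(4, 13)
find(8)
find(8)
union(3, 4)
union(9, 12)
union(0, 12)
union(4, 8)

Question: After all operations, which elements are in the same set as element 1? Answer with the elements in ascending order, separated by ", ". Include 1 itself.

Step 1: find(8) -> no change; set of 8 is {8}
Step 2: union(2, 10) -> merged; set of 2 now {2, 10}
Step 3: union(1, 12) -> merged; set of 1 now {1, 12}
Step 4: find(8) -> no change; set of 8 is {8}
Step 5: find(9) -> no change; set of 9 is {9}
Step 6: union(11, 2) -> merged; set of 11 now {2, 10, 11}
Step 7: union(4, 13) -> merged; set of 4 now {4, 13}
Step 8: find(8) -> no change; set of 8 is {8}
Step 9: find(8) -> no change; set of 8 is {8}
Step 10: union(3, 4) -> merged; set of 3 now {3, 4, 13}
Step 11: union(9, 12) -> merged; set of 9 now {1, 9, 12}
Step 12: union(0, 12) -> merged; set of 0 now {0, 1, 9, 12}
Step 13: union(4, 8) -> merged; set of 4 now {3, 4, 8, 13}
Component of 1: {0, 1, 9, 12}

Answer: 0, 1, 9, 12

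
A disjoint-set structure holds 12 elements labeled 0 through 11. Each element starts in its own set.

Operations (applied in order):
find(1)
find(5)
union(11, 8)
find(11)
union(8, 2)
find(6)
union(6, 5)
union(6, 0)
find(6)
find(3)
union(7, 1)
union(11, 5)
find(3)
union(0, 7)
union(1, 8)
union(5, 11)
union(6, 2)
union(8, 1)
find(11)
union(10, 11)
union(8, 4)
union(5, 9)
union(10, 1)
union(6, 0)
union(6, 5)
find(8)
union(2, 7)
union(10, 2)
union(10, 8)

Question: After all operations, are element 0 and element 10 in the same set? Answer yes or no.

Answer: yes

Derivation:
Step 1: find(1) -> no change; set of 1 is {1}
Step 2: find(5) -> no change; set of 5 is {5}
Step 3: union(11, 8) -> merged; set of 11 now {8, 11}
Step 4: find(11) -> no change; set of 11 is {8, 11}
Step 5: union(8, 2) -> merged; set of 8 now {2, 8, 11}
Step 6: find(6) -> no change; set of 6 is {6}
Step 7: union(6, 5) -> merged; set of 6 now {5, 6}
Step 8: union(6, 0) -> merged; set of 6 now {0, 5, 6}
Step 9: find(6) -> no change; set of 6 is {0, 5, 6}
Step 10: find(3) -> no change; set of 3 is {3}
Step 11: union(7, 1) -> merged; set of 7 now {1, 7}
Step 12: union(11, 5) -> merged; set of 11 now {0, 2, 5, 6, 8, 11}
Step 13: find(3) -> no change; set of 3 is {3}
Step 14: union(0, 7) -> merged; set of 0 now {0, 1, 2, 5, 6, 7, 8, 11}
Step 15: union(1, 8) -> already same set; set of 1 now {0, 1, 2, 5, 6, 7, 8, 11}
Step 16: union(5, 11) -> already same set; set of 5 now {0, 1, 2, 5, 6, 7, 8, 11}
Step 17: union(6, 2) -> already same set; set of 6 now {0, 1, 2, 5, 6, 7, 8, 11}
Step 18: union(8, 1) -> already same set; set of 8 now {0, 1, 2, 5, 6, 7, 8, 11}
Step 19: find(11) -> no change; set of 11 is {0, 1, 2, 5, 6, 7, 8, 11}
Step 20: union(10, 11) -> merged; set of 10 now {0, 1, 2, 5, 6, 7, 8, 10, 11}
Step 21: union(8, 4) -> merged; set of 8 now {0, 1, 2, 4, 5, 6, 7, 8, 10, 11}
Step 22: union(5, 9) -> merged; set of 5 now {0, 1, 2, 4, 5, 6, 7, 8, 9, 10, 11}
Step 23: union(10, 1) -> already same set; set of 10 now {0, 1, 2, 4, 5, 6, 7, 8, 9, 10, 11}
Step 24: union(6, 0) -> already same set; set of 6 now {0, 1, 2, 4, 5, 6, 7, 8, 9, 10, 11}
Step 25: union(6, 5) -> already same set; set of 6 now {0, 1, 2, 4, 5, 6, 7, 8, 9, 10, 11}
Step 26: find(8) -> no change; set of 8 is {0, 1, 2, 4, 5, 6, 7, 8, 9, 10, 11}
Step 27: union(2, 7) -> already same set; set of 2 now {0, 1, 2, 4, 5, 6, 7, 8, 9, 10, 11}
Step 28: union(10, 2) -> already same set; set of 10 now {0, 1, 2, 4, 5, 6, 7, 8, 9, 10, 11}
Step 29: union(10, 8) -> already same set; set of 10 now {0, 1, 2, 4, 5, 6, 7, 8, 9, 10, 11}
Set of 0: {0, 1, 2, 4, 5, 6, 7, 8, 9, 10, 11}; 10 is a member.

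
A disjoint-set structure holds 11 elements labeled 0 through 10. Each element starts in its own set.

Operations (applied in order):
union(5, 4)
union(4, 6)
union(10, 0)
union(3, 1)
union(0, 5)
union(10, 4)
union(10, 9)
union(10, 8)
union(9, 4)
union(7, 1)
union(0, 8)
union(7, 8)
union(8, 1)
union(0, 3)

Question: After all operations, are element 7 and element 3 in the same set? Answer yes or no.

Step 1: union(5, 4) -> merged; set of 5 now {4, 5}
Step 2: union(4, 6) -> merged; set of 4 now {4, 5, 6}
Step 3: union(10, 0) -> merged; set of 10 now {0, 10}
Step 4: union(3, 1) -> merged; set of 3 now {1, 3}
Step 5: union(0, 5) -> merged; set of 0 now {0, 4, 5, 6, 10}
Step 6: union(10, 4) -> already same set; set of 10 now {0, 4, 5, 6, 10}
Step 7: union(10, 9) -> merged; set of 10 now {0, 4, 5, 6, 9, 10}
Step 8: union(10, 8) -> merged; set of 10 now {0, 4, 5, 6, 8, 9, 10}
Step 9: union(9, 4) -> already same set; set of 9 now {0, 4, 5, 6, 8, 9, 10}
Step 10: union(7, 1) -> merged; set of 7 now {1, 3, 7}
Step 11: union(0, 8) -> already same set; set of 0 now {0, 4, 5, 6, 8, 9, 10}
Step 12: union(7, 8) -> merged; set of 7 now {0, 1, 3, 4, 5, 6, 7, 8, 9, 10}
Step 13: union(8, 1) -> already same set; set of 8 now {0, 1, 3, 4, 5, 6, 7, 8, 9, 10}
Step 14: union(0, 3) -> already same set; set of 0 now {0, 1, 3, 4, 5, 6, 7, 8, 9, 10}
Set of 7: {0, 1, 3, 4, 5, 6, 7, 8, 9, 10}; 3 is a member.

Answer: yes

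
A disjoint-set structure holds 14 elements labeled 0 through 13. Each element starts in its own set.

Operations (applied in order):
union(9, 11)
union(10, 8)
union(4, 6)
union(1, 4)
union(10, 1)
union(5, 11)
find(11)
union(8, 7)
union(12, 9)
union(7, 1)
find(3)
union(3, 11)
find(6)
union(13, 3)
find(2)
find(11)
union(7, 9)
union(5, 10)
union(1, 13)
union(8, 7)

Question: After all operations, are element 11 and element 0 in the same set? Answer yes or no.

Step 1: union(9, 11) -> merged; set of 9 now {9, 11}
Step 2: union(10, 8) -> merged; set of 10 now {8, 10}
Step 3: union(4, 6) -> merged; set of 4 now {4, 6}
Step 4: union(1, 4) -> merged; set of 1 now {1, 4, 6}
Step 5: union(10, 1) -> merged; set of 10 now {1, 4, 6, 8, 10}
Step 6: union(5, 11) -> merged; set of 5 now {5, 9, 11}
Step 7: find(11) -> no change; set of 11 is {5, 9, 11}
Step 8: union(8, 7) -> merged; set of 8 now {1, 4, 6, 7, 8, 10}
Step 9: union(12, 9) -> merged; set of 12 now {5, 9, 11, 12}
Step 10: union(7, 1) -> already same set; set of 7 now {1, 4, 6, 7, 8, 10}
Step 11: find(3) -> no change; set of 3 is {3}
Step 12: union(3, 11) -> merged; set of 3 now {3, 5, 9, 11, 12}
Step 13: find(6) -> no change; set of 6 is {1, 4, 6, 7, 8, 10}
Step 14: union(13, 3) -> merged; set of 13 now {3, 5, 9, 11, 12, 13}
Step 15: find(2) -> no change; set of 2 is {2}
Step 16: find(11) -> no change; set of 11 is {3, 5, 9, 11, 12, 13}
Step 17: union(7, 9) -> merged; set of 7 now {1, 3, 4, 5, 6, 7, 8, 9, 10, 11, 12, 13}
Step 18: union(5, 10) -> already same set; set of 5 now {1, 3, 4, 5, 6, 7, 8, 9, 10, 11, 12, 13}
Step 19: union(1, 13) -> already same set; set of 1 now {1, 3, 4, 5, 6, 7, 8, 9, 10, 11, 12, 13}
Step 20: union(8, 7) -> already same set; set of 8 now {1, 3, 4, 5, 6, 7, 8, 9, 10, 11, 12, 13}
Set of 11: {1, 3, 4, 5, 6, 7, 8, 9, 10, 11, 12, 13}; 0 is not a member.

Answer: no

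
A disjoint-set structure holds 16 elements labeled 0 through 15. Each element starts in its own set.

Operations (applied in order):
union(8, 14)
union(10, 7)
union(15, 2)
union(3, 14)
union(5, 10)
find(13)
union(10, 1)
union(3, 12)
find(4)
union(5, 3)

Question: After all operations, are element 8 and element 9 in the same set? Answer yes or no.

Step 1: union(8, 14) -> merged; set of 8 now {8, 14}
Step 2: union(10, 7) -> merged; set of 10 now {7, 10}
Step 3: union(15, 2) -> merged; set of 15 now {2, 15}
Step 4: union(3, 14) -> merged; set of 3 now {3, 8, 14}
Step 5: union(5, 10) -> merged; set of 5 now {5, 7, 10}
Step 6: find(13) -> no change; set of 13 is {13}
Step 7: union(10, 1) -> merged; set of 10 now {1, 5, 7, 10}
Step 8: union(3, 12) -> merged; set of 3 now {3, 8, 12, 14}
Step 9: find(4) -> no change; set of 4 is {4}
Step 10: union(5, 3) -> merged; set of 5 now {1, 3, 5, 7, 8, 10, 12, 14}
Set of 8: {1, 3, 5, 7, 8, 10, 12, 14}; 9 is not a member.

Answer: no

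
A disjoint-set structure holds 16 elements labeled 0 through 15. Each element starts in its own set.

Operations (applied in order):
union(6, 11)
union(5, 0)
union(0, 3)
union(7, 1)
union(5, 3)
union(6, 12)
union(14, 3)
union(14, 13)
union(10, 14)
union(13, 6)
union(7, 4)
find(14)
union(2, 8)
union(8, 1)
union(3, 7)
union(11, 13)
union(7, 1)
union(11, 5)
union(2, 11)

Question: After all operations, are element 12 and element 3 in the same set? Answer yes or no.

Answer: yes

Derivation:
Step 1: union(6, 11) -> merged; set of 6 now {6, 11}
Step 2: union(5, 0) -> merged; set of 5 now {0, 5}
Step 3: union(0, 3) -> merged; set of 0 now {0, 3, 5}
Step 4: union(7, 1) -> merged; set of 7 now {1, 7}
Step 5: union(5, 3) -> already same set; set of 5 now {0, 3, 5}
Step 6: union(6, 12) -> merged; set of 6 now {6, 11, 12}
Step 7: union(14, 3) -> merged; set of 14 now {0, 3, 5, 14}
Step 8: union(14, 13) -> merged; set of 14 now {0, 3, 5, 13, 14}
Step 9: union(10, 14) -> merged; set of 10 now {0, 3, 5, 10, 13, 14}
Step 10: union(13, 6) -> merged; set of 13 now {0, 3, 5, 6, 10, 11, 12, 13, 14}
Step 11: union(7, 4) -> merged; set of 7 now {1, 4, 7}
Step 12: find(14) -> no change; set of 14 is {0, 3, 5, 6, 10, 11, 12, 13, 14}
Step 13: union(2, 8) -> merged; set of 2 now {2, 8}
Step 14: union(8, 1) -> merged; set of 8 now {1, 2, 4, 7, 8}
Step 15: union(3, 7) -> merged; set of 3 now {0, 1, 2, 3, 4, 5, 6, 7, 8, 10, 11, 12, 13, 14}
Step 16: union(11, 13) -> already same set; set of 11 now {0, 1, 2, 3, 4, 5, 6, 7, 8, 10, 11, 12, 13, 14}
Step 17: union(7, 1) -> already same set; set of 7 now {0, 1, 2, 3, 4, 5, 6, 7, 8, 10, 11, 12, 13, 14}
Step 18: union(11, 5) -> already same set; set of 11 now {0, 1, 2, 3, 4, 5, 6, 7, 8, 10, 11, 12, 13, 14}
Step 19: union(2, 11) -> already same set; set of 2 now {0, 1, 2, 3, 4, 5, 6, 7, 8, 10, 11, 12, 13, 14}
Set of 12: {0, 1, 2, 3, 4, 5, 6, 7, 8, 10, 11, 12, 13, 14}; 3 is a member.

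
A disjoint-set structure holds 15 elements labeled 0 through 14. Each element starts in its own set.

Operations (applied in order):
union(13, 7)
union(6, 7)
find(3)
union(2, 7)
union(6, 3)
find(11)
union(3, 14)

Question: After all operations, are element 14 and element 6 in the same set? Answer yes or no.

Answer: yes

Derivation:
Step 1: union(13, 7) -> merged; set of 13 now {7, 13}
Step 2: union(6, 7) -> merged; set of 6 now {6, 7, 13}
Step 3: find(3) -> no change; set of 3 is {3}
Step 4: union(2, 7) -> merged; set of 2 now {2, 6, 7, 13}
Step 5: union(6, 3) -> merged; set of 6 now {2, 3, 6, 7, 13}
Step 6: find(11) -> no change; set of 11 is {11}
Step 7: union(3, 14) -> merged; set of 3 now {2, 3, 6, 7, 13, 14}
Set of 14: {2, 3, 6, 7, 13, 14}; 6 is a member.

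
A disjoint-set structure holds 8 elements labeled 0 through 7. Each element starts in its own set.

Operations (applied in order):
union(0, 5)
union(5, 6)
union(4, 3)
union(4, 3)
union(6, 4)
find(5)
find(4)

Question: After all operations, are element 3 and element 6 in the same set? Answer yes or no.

Step 1: union(0, 5) -> merged; set of 0 now {0, 5}
Step 2: union(5, 6) -> merged; set of 5 now {0, 5, 6}
Step 3: union(4, 3) -> merged; set of 4 now {3, 4}
Step 4: union(4, 3) -> already same set; set of 4 now {3, 4}
Step 5: union(6, 4) -> merged; set of 6 now {0, 3, 4, 5, 6}
Step 6: find(5) -> no change; set of 5 is {0, 3, 4, 5, 6}
Step 7: find(4) -> no change; set of 4 is {0, 3, 4, 5, 6}
Set of 3: {0, 3, 4, 5, 6}; 6 is a member.

Answer: yes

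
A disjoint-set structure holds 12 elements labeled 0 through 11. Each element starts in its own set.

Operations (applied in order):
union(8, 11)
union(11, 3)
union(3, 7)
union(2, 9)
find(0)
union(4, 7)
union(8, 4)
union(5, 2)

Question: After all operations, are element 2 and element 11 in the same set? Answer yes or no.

Answer: no

Derivation:
Step 1: union(8, 11) -> merged; set of 8 now {8, 11}
Step 2: union(11, 3) -> merged; set of 11 now {3, 8, 11}
Step 3: union(3, 7) -> merged; set of 3 now {3, 7, 8, 11}
Step 4: union(2, 9) -> merged; set of 2 now {2, 9}
Step 5: find(0) -> no change; set of 0 is {0}
Step 6: union(4, 7) -> merged; set of 4 now {3, 4, 7, 8, 11}
Step 7: union(8, 4) -> already same set; set of 8 now {3, 4, 7, 8, 11}
Step 8: union(5, 2) -> merged; set of 5 now {2, 5, 9}
Set of 2: {2, 5, 9}; 11 is not a member.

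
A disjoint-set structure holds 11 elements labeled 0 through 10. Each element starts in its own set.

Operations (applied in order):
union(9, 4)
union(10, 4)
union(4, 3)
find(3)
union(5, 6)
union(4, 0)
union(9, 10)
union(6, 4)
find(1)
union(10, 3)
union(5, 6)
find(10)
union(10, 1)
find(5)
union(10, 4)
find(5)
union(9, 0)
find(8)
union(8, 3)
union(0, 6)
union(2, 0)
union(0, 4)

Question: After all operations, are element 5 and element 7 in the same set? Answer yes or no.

Answer: no

Derivation:
Step 1: union(9, 4) -> merged; set of 9 now {4, 9}
Step 2: union(10, 4) -> merged; set of 10 now {4, 9, 10}
Step 3: union(4, 3) -> merged; set of 4 now {3, 4, 9, 10}
Step 4: find(3) -> no change; set of 3 is {3, 4, 9, 10}
Step 5: union(5, 6) -> merged; set of 5 now {5, 6}
Step 6: union(4, 0) -> merged; set of 4 now {0, 3, 4, 9, 10}
Step 7: union(9, 10) -> already same set; set of 9 now {0, 3, 4, 9, 10}
Step 8: union(6, 4) -> merged; set of 6 now {0, 3, 4, 5, 6, 9, 10}
Step 9: find(1) -> no change; set of 1 is {1}
Step 10: union(10, 3) -> already same set; set of 10 now {0, 3, 4, 5, 6, 9, 10}
Step 11: union(5, 6) -> already same set; set of 5 now {0, 3, 4, 5, 6, 9, 10}
Step 12: find(10) -> no change; set of 10 is {0, 3, 4, 5, 6, 9, 10}
Step 13: union(10, 1) -> merged; set of 10 now {0, 1, 3, 4, 5, 6, 9, 10}
Step 14: find(5) -> no change; set of 5 is {0, 1, 3, 4, 5, 6, 9, 10}
Step 15: union(10, 4) -> already same set; set of 10 now {0, 1, 3, 4, 5, 6, 9, 10}
Step 16: find(5) -> no change; set of 5 is {0, 1, 3, 4, 5, 6, 9, 10}
Step 17: union(9, 0) -> already same set; set of 9 now {0, 1, 3, 4, 5, 6, 9, 10}
Step 18: find(8) -> no change; set of 8 is {8}
Step 19: union(8, 3) -> merged; set of 8 now {0, 1, 3, 4, 5, 6, 8, 9, 10}
Step 20: union(0, 6) -> already same set; set of 0 now {0, 1, 3, 4, 5, 6, 8, 9, 10}
Step 21: union(2, 0) -> merged; set of 2 now {0, 1, 2, 3, 4, 5, 6, 8, 9, 10}
Step 22: union(0, 4) -> already same set; set of 0 now {0, 1, 2, 3, 4, 5, 6, 8, 9, 10}
Set of 5: {0, 1, 2, 3, 4, 5, 6, 8, 9, 10}; 7 is not a member.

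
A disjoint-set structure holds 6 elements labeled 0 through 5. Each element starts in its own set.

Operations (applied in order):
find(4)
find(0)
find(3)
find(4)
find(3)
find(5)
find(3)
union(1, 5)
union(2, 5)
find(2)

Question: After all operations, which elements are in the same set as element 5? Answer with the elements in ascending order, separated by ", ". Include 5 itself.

Step 1: find(4) -> no change; set of 4 is {4}
Step 2: find(0) -> no change; set of 0 is {0}
Step 3: find(3) -> no change; set of 3 is {3}
Step 4: find(4) -> no change; set of 4 is {4}
Step 5: find(3) -> no change; set of 3 is {3}
Step 6: find(5) -> no change; set of 5 is {5}
Step 7: find(3) -> no change; set of 3 is {3}
Step 8: union(1, 5) -> merged; set of 1 now {1, 5}
Step 9: union(2, 5) -> merged; set of 2 now {1, 2, 5}
Step 10: find(2) -> no change; set of 2 is {1, 2, 5}
Component of 5: {1, 2, 5}

Answer: 1, 2, 5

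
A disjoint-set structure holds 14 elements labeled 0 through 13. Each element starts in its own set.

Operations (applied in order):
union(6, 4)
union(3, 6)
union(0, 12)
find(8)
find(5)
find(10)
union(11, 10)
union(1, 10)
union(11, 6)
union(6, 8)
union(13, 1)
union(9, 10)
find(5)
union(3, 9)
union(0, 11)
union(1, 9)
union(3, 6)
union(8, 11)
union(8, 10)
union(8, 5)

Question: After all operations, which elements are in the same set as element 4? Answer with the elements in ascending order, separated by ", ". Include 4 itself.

Answer: 0, 1, 3, 4, 5, 6, 8, 9, 10, 11, 12, 13

Derivation:
Step 1: union(6, 4) -> merged; set of 6 now {4, 6}
Step 2: union(3, 6) -> merged; set of 3 now {3, 4, 6}
Step 3: union(0, 12) -> merged; set of 0 now {0, 12}
Step 4: find(8) -> no change; set of 8 is {8}
Step 5: find(5) -> no change; set of 5 is {5}
Step 6: find(10) -> no change; set of 10 is {10}
Step 7: union(11, 10) -> merged; set of 11 now {10, 11}
Step 8: union(1, 10) -> merged; set of 1 now {1, 10, 11}
Step 9: union(11, 6) -> merged; set of 11 now {1, 3, 4, 6, 10, 11}
Step 10: union(6, 8) -> merged; set of 6 now {1, 3, 4, 6, 8, 10, 11}
Step 11: union(13, 1) -> merged; set of 13 now {1, 3, 4, 6, 8, 10, 11, 13}
Step 12: union(9, 10) -> merged; set of 9 now {1, 3, 4, 6, 8, 9, 10, 11, 13}
Step 13: find(5) -> no change; set of 5 is {5}
Step 14: union(3, 9) -> already same set; set of 3 now {1, 3, 4, 6, 8, 9, 10, 11, 13}
Step 15: union(0, 11) -> merged; set of 0 now {0, 1, 3, 4, 6, 8, 9, 10, 11, 12, 13}
Step 16: union(1, 9) -> already same set; set of 1 now {0, 1, 3, 4, 6, 8, 9, 10, 11, 12, 13}
Step 17: union(3, 6) -> already same set; set of 3 now {0, 1, 3, 4, 6, 8, 9, 10, 11, 12, 13}
Step 18: union(8, 11) -> already same set; set of 8 now {0, 1, 3, 4, 6, 8, 9, 10, 11, 12, 13}
Step 19: union(8, 10) -> already same set; set of 8 now {0, 1, 3, 4, 6, 8, 9, 10, 11, 12, 13}
Step 20: union(8, 5) -> merged; set of 8 now {0, 1, 3, 4, 5, 6, 8, 9, 10, 11, 12, 13}
Component of 4: {0, 1, 3, 4, 5, 6, 8, 9, 10, 11, 12, 13}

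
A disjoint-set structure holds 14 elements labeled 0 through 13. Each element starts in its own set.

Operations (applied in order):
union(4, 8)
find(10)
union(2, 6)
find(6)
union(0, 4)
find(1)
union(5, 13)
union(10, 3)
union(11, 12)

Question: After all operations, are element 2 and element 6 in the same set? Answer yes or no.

Step 1: union(4, 8) -> merged; set of 4 now {4, 8}
Step 2: find(10) -> no change; set of 10 is {10}
Step 3: union(2, 6) -> merged; set of 2 now {2, 6}
Step 4: find(6) -> no change; set of 6 is {2, 6}
Step 5: union(0, 4) -> merged; set of 0 now {0, 4, 8}
Step 6: find(1) -> no change; set of 1 is {1}
Step 7: union(5, 13) -> merged; set of 5 now {5, 13}
Step 8: union(10, 3) -> merged; set of 10 now {3, 10}
Step 9: union(11, 12) -> merged; set of 11 now {11, 12}
Set of 2: {2, 6}; 6 is a member.

Answer: yes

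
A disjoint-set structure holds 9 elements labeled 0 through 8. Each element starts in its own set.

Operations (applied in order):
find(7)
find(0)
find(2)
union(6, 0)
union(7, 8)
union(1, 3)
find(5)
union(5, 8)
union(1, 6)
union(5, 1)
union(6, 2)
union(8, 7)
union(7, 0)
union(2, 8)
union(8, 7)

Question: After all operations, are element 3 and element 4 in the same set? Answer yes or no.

Answer: no

Derivation:
Step 1: find(7) -> no change; set of 7 is {7}
Step 2: find(0) -> no change; set of 0 is {0}
Step 3: find(2) -> no change; set of 2 is {2}
Step 4: union(6, 0) -> merged; set of 6 now {0, 6}
Step 5: union(7, 8) -> merged; set of 7 now {7, 8}
Step 6: union(1, 3) -> merged; set of 1 now {1, 3}
Step 7: find(5) -> no change; set of 5 is {5}
Step 8: union(5, 8) -> merged; set of 5 now {5, 7, 8}
Step 9: union(1, 6) -> merged; set of 1 now {0, 1, 3, 6}
Step 10: union(5, 1) -> merged; set of 5 now {0, 1, 3, 5, 6, 7, 8}
Step 11: union(6, 2) -> merged; set of 6 now {0, 1, 2, 3, 5, 6, 7, 8}
Step 12: union(8, 7) -> already same set; set of 8 now {0, 1, 2, 3, 5, 6, 7, 8}
Step 13: union(7, 0) -> already same set; set of 7 now {0, 1, 2, 3, 5, 6, 7, 8}
Step 14: union(2, 8) -> already same set; set of 2 now {0, 1, 2, 3, 5, 6, 7, 8}
Step 15: union(8, 7) -> already same set; set of 8 now {0, 1, 2, 3, 5, 6, 7, 8}
Set of 3: {0, 1, 2, 3, 5, 6, 7, 8}; 4 is not a member.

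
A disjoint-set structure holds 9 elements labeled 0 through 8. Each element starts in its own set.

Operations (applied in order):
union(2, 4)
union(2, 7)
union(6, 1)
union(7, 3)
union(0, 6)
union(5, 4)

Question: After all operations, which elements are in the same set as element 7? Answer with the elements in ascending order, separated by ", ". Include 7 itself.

Step 1: union(2, 4) -> merged; set of 2 now {2, 4}
Step 2: union(2, 7) -> merged; set of 2 now {2, 4, 7}
Step 3: union(6, 1) -> merged; set of 6 now {1, 6}
Step 4: union(7, 3) -> merged; set of 7 now {2, 3, 4, 7}
Step 5: union(0, 6) -> merged; set of 0 now {0, 1, 6}
Step 6: union(5, 4) -> merged; set of 5 now {2, 3, 4, 5, 7}
Component of 7: {2, 3, 4, 5, 7}

Answer: 2, 3, 4, 5, 7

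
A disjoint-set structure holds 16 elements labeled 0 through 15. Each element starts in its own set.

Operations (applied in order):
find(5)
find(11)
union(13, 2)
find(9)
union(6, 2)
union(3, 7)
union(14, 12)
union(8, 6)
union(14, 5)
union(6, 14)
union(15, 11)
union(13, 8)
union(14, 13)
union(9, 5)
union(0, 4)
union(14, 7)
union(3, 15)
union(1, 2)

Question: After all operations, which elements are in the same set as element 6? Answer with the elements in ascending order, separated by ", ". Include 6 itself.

Answer: 1, 2, 3, 5, 6, 7, 8, 9, 11, 12, 13, 14, 15

Derivation:
Step 1: find(5) -> no change; set of 5 is {5}
Step 2: find(11) -> no change; set of 11 is {11}
Step 3: union(13, 2) -> merged; set of 13 now {2, 13}
Step 4: find(9) -> no change; set of 9 is {9}
Step 5: union(6, 2) -> merged; set of 6 now {2, 6, 13}
Step 6: union(3, 7) -> merged; set of 3 now {3, 7}
Step 7: union(14, 12) -> merged; set of 14 now {12, 14}
Step 8: union(8, 6) -> merged; set of 8 now {2, 6, 8, 13}
Step 9: union(14, 5) -> merged; set of 14 now {5, 12, 14}
Step 10: union(6, 14) -> merged; set of 6 now {2, 5, 6, 8, 12, 13, 14}
Step 11: union(15, 11) -> merged; set of 15 now {11, 15}
Step 12: union(13, 8) -> already same set; set of 13 now {2, 5, 6, 8, 12, 13, 14}
Step 13: union(14, 13) -> already same set; set of 14 now {2, 5, 6, 8, 12, 13, 14}
Step 14: union(9, 5) -> merged; set of 9 now {2, 5, 6, 8, 9, 12, 13, 14}
Step 15: union(0, 4) -> merged; set of 0 now {0, 4}
Step 16: union(14, 7) -> merged; set of 14 now {2, 3, 5, 6, 7, 8, 9, 12, 13, 14}
Step 17: union(3, 15) -> merged; set of 3 now {2, 3, 5, 6, 7, 8, 9, 11, 12, 13, 14, 15}
Step 18: union(1, 2) -> merged; set of 1 now {1, 2, 3, 5, 6, 7, 8, 9, 11, 12, 13, 14, 15}
Component of 6: {1, 2, 3, 5, 6, 7, 8, 9, 11, 12, 13, 14, 15}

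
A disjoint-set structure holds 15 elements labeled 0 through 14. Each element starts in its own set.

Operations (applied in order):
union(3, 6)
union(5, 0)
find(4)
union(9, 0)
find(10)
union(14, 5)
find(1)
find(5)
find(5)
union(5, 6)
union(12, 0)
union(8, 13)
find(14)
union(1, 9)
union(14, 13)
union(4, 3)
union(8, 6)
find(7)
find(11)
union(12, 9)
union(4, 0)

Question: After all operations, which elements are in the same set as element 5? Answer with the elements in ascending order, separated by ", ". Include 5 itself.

Answer: 0, 1, 3, 4, 5, 6, 8, 9, 12, 13, 14

Derivation:
Step 1: union(3, 6) -> merged; set of 3 now {3, 6}
Step 2: union(5, 0) -> merged; set of 5 now {0, 5}
Step 3: find(4) -> no change; set of 4 is {4}
Step 4: union(9, 0) -> merged; set of 9 now {0, 5, 9}
Step 5: find(10) -> no change; set of 10 is {10}
Step 6: union(14, 5) -> merged; set of 14 now {0, 5, 9, 14}
Step 7: find(1) -> no change; set of 1 is {1}
Step 8: find(5) -> no change; set of 5 is {0, 5, 9, 14}
Step 9: find(5) -> no change; set of 5 is {0, 5, 9, 14}
Step 10: union(5, 6) -> merged; set of 5 now {0, 3, 5, 6, 9, 14}
Step 11: union(12, 0) -> merged; set of 12 now {0, 3, 5, 6, 9, 12, 14}
Step 12: union(8, 13) -> merged; set of 8 now {8, 13}
Step 13: find(14) -> no change; set of 14 is {0, 3, 5, 6, 9, 12, 14}
Step 14: union(1, 9) -> merged; set of 1 now {0, 1, 3, 5, 6, 9, 12, 14}
Step 15: union(14, 13) -> merged; set of 14 now {0, 1, 3, 5, 6, 8, 9, 12, 13, 14}
Step 16: union(4, 3) -> merged; set of 4 now {0, 1, 3, 4, 5, 6, 8, 9, 12, 13, 14}
Step 17: union(8, 6) -> already same set; set of 8 now {0, 1, 3, 4, 5, 6, 8, 9, 12, 13, 14}
Step 18: find(7) -> no change; set of 7 is {7}
Step 19: find(11) -> no change; set of 11 is {11}
Step 20: union(12, 9) -> already same set; set of 12 now {0, 1, 3, 4, 5, 6, 8, 9, 12, 13, 14}
Step 21: union(4, 0) -> already same set; set of 4 now {0, 1, 3, 4, 5, 6, 8, 9, 12, 13, 14}
Component of 5: {0, 1, 3, 4, 5, 6, 8, 9, 12, 13, 14}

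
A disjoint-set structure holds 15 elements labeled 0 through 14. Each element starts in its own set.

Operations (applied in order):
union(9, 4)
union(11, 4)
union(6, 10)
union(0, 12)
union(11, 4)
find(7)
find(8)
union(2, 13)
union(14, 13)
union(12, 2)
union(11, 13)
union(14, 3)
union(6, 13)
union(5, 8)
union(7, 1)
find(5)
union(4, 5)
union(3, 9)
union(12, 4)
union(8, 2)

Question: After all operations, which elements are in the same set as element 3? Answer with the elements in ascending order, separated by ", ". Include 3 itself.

Step 1: union(9, 4) -> merged; set of 9 now {4, 9}
Step 2: union(11, 4) -> merged; set of 11 now {4, 9, 11}
Step 3: union(6, 10) -> merged; set of 6 now {6, 10}
Step 4: union(0, 12) -> merged; set of 0 now {0, 12}
Step 5: union(11, 4) -> already same set; set of 11 now {4, 9, 11}
Step 6: find(7) -> no change; set of 7 is {7}
Step 7: find(8) -> no change; set of 8 is {8}
Step 8: union(2, 13) -> merged; set of 2 now {2, 13}
Step 9: union(14, 13) -> merged; set of 14 now {2, 13, 14}
Step 10: union(12, 2) -> merged; set of 12 now {0, 2, 12, 13, 14}
Step 11: union(11, 13) -> merged; set of 11 now {0, 2, 4, 9, 11, 12, 13, 14}
Step 12: union(14, 3) -> merged; set of 14 now {0, 2, 3, 4, 9, 11, 12, 13, 14}
Step 13: union(6, 13) -> merged; set of 6 now {0, 2, 3, 4, 6, 9, 10, 11, 12, 13, 14}
Step 14: union(5, 8) -> merged; set of 5 now {5, 8}
Step 15: union(7, 1) -> merged; set of 7 now {1, 7}
Step 16: find(5) -> no change; set of 5 is {5, 8}
Step 17: union(4, 5) -> merged; set of 4 now {0, 2, 3, 4, 5, 6, 8, 9, 10, 11, 12, 13, 14}
Step 18: union(3, 9) -> already same set; set of 3 now {0, 2, 3, 4, 5, 6, 8, 9, 10, 11, 12, 13, 14}
Step 19: union(12, 4) -> already same set; set of 12 now {0, 2, 3, 4, 5, 6, 8, 9, 10, 11, 12, 13, 14}
Step 20: union(8, 2) -> already same set; set of 8 now {0, 2, 3, 4, 5, 6, 8, 9, 10, 11, 12, 13, 14}
Component of 3: {0, 2, 3, 4, 5, 6, 8, 9, 10, 11, 12, 13, 14}

Answer: 0, 2, 3, 4, 5, 6, 8, 9, 10, 11, 12, 13, 14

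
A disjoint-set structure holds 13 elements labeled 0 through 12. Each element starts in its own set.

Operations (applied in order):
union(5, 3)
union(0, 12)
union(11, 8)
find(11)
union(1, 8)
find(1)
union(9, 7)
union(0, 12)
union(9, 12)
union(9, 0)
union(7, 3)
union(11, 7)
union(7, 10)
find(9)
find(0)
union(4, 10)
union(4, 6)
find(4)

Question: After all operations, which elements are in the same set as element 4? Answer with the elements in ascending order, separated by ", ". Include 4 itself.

Step 1: union(5, 3) -> merged; set of 5 now {3, 5}
Step 2: union(0, 12) -> merged; set of 0 now {0, 12}
Step 3: union(11, 8) -> merged; set of 11 now {8, 11}
Step 4: find(11) -> no change; set of 11 is {8, 11}
Step 5: union(1, 8) -> merged; set of 1 now {1, 8, 11}
Step 6: find(1) -> no change; set of 1 is {1, 8, 11}
Step 7: union(9, 7) -> merged; set of 9 now {7, 9}
Step 8: union(0, 12) -> already same set; set of 0 now {0, 12}
Step 9: union(9, 12) -> merged; set of 9 now {0, 7, 9, 12}
Step 10: union(9, 0) -> already same set; set of 9 now {0, 7, 9, 12}
Step 11: union(7, 3) -> merged; set of 7 now {0, 3, 5, 7, 9, 12}
Step 12: union(11, 7) -> merged; set of 11 now {0, 1, 3, 5, 7, 8, 9, 11, 12}
Step 13: union(7, 10) -> merged; set of 7 now {0, 1, 3, 5, 7, 8, 9, 10, 11, 12}
Step 14: find(9) -> no change; set of 9 is {0, 1, 3, 5, 7, 8, 9, 10, 11, 12}
Step 15: find(0) -> no change; set of 0 is {0, 1, 3, 5, 7, 8, 9, 10, 11, 12}
Step 16: union(4, 10) -> merged; set of 4 now {0, 1, 3, 4, 5, 7, 8, 9, 10, 11, 12}
Step 17: union(4, 6) -> merged; set of 4 now {0, 1, 3, 4, 5, 6, 7, 8, 9, 10, 11, 12}
Step 18: find(4) -> no change; set of 4 is {0, 1, 3, 4, 5, 6, 7, 8, 9, 10, 11, 12}
Component of 4: {0, 1, 3, 4, 5, 6, 7, 8, 9, 10, 11, 12}

Answer: 0, 1, 3, 4, 5, 6, 7, 8, 9, 10, 11, 12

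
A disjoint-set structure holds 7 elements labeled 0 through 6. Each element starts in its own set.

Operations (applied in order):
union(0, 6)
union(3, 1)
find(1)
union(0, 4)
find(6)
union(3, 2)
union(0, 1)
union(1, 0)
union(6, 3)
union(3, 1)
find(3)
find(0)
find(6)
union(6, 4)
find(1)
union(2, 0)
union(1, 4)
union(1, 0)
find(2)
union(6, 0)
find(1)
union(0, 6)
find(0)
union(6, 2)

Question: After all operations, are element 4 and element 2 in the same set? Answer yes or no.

Answer: yes

Derivation:
Step 1: union(0, 6) -> merged; set of 0 now {0, 6}
Step 2: union(3, 1) -> merged; set of 3 now {1, 3}
Step 3: find(1) -> no change; set of 1 is {1, 3}
Step 4: union(0, 4) -> merged; set of 0 now {0, 4, 6}
Step 5: find(6) -> no change; set of 6 is {0, 4, 6}
Step 6: union(3, 2) -> merged; set of 3 now {1, 2, 3}
Step 7: union(0, 1) -> merged; set of 0 now {0, 1, 2, 3, 4, 6}
Step 8: union(1, 0) -> already same set; set of 1 now {0, 1, 2, 3, 4, 6}
Step 9: union(6, 3) -> already same set; set of 6 now {0, 1, 2, 3, 4, 6}
Step 10: union(3, 1) -> already same set; set of 3 now {0, 1, 2, 3, 4, 6}
Step 11: find(3) -> no change; set of 3 is {0, 1, 2, 3, 4, 6}
Step 12: find(0) -> no change; set of 0 is {0, 1, 2, 3, 4, 6}
Step 13: find(6) -> no change; set of 6 is {0, 1, 2, 3, 4, 6}
Step 14: union(6, 4) -> already same set; set of 6 now {0, 1, 2, 3, 4, 6}
Step 15: find(1) -> no change; set of 1 is {0, 1, 2, 3, 4, 6}
Step 16: union(2, 0) -> already same set; set of 2 now {0, 1, 2, 3, 4, 6}
Step 17: union(1, 4) -> already same set; set of 1 now {0, 1, 2, 3, 4, 6}
Step 18: union(1, 0) -> already same set; set of 1 now {0, 1, 2, 3, 4, 6}
Step 19: find(2) -> no change; set of 2 is {0, 1, 2, 3, 4, 6}
Step 20: union(6, 0) -> already same set; set of 6 now {0, 1, 2, 3, 4, 6}
Step 21: find(1) -> no change; set of 1 is {0, 1, 2, 3, 4, 6}
Step 22: union(0, 6) -> already same set; set of 0 now {0, 1, 2, 3, 4, 6}
Step 23: find(0) -> no change; set of 0 is {0, 1, 2, 3, 4, 6}
Step 24: union(6, 2) -> already same set; set of 6 now {0, 1, 2, 3, 4, 6}
Set of 4: {0, 1, 2, 3, 4, 6}; 2 is a member.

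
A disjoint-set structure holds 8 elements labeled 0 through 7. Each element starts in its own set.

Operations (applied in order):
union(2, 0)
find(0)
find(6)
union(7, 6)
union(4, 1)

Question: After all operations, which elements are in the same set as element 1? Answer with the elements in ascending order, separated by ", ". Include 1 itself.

Step 1: union(2, 0) -> merged; set of 2 now {0, 2}
Step 2: find(0) -> no change; set of 0 is {0, 2}
Step 3: find(6) -> no change; set of 6 is {6}
Step 4: union(7, 6) -> merged; set of 7 now {6, 7}
Step 5: union(4, 1) -> merged; set of 4 now {1, 4}
Component of 1: {1, 4}

Answer: 1, 4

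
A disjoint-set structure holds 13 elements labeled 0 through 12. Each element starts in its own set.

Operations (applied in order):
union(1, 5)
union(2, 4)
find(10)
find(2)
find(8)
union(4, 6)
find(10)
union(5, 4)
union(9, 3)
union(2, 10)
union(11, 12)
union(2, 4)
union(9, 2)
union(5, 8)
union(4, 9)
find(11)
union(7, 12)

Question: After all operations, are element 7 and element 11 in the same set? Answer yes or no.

Answer: yes

Derivation:
Step 1: union(1, 5) -> merged; set of 1 now {1, 5}
Step 2: union(2, 4) -> merged; set of 2 now {2, 4}
Step 3: find(10) -> no change; set of 10 is {10}
Step 4: find(2) -> no change; set of 2 is {2, 4}
Step 5: find(8) -> no change; set of 8 is {8}
Step 6: union(4, 6) -> merged; set of 4 now {2, 4, 6}
Step 7: find(10) -> no change; set of 10 is {10}
Step 8: union(5, 4) -> merged; set of 5 now {1, 2, 4, 5, 6}
Step 9: union(9, 3) -> merged; set of 9 now {3, 9}
Step 10: union(2, 10) -> merged; set of 2 now {1, 2, 4, 5, 6, 10}
Step 11: union(11, 12) -> merged; set of 11 now {11, 12}
Step 12: union(2, 4) -> already same set; set of 2 now {1, 2, 4, 5, 6, 10}
Step 13: union(9, 2) -> merged; set of 9 now {1, 2, 3, 4, 5, 6, 9, 10}
Step 14: union(5, 8) -> merged; set of 5 now {1, 2, 3, 4, 5, 6, 8, 9, 10}
Step 15: union(4, 9) -> already same set; set of 4 now {1, 2, 3, 4, 5, 6, 8, 9, 10}
Step 16: find(11) -> no change; set of 11 is {11, 12}
Step 17: union(7, 12) -> merged; set of 7 now {7, 11, 12}
Set of 7: {7, 11, 12}; 11 is a member.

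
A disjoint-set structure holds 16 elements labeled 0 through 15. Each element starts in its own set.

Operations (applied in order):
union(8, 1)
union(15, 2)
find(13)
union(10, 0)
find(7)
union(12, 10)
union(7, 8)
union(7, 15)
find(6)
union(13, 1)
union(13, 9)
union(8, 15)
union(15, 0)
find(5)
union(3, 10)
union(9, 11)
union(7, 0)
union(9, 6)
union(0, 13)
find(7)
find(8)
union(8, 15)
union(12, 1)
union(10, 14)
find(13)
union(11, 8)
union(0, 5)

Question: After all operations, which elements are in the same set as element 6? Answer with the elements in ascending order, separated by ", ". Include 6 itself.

Answer: 0, 1, 2, 3, 5, 6, 7, 8, 9, 10, 11, 12, 13, 14, 15

Derivation:
Step 1: union(8, 1) -> merged; set of 8 now {1, 8}
Step 2: union(15, 2) -> merged; set of 15 now {2, 15}
Step 3: find(13) -> no change; set of 13 is {13}
Step 4: union(10, 0) -> merged; set of 10 now {0, 10}
Step 5: find(7) -> no change; set of 7 is {7}
Step 6: union(12, 10) -> merged; set of 12 now {0, 10, 12}
Step 7: union(7, 8) -> merged; set of 7 now {1, 7, 8}
Step 8: union(7, 15) -> merged; set of 7 now {1, 2, 7, 8, 15}
Step 9: find(6) -> no change; set of 6 is {6}
Step 10: union(13, 1) -> merged; set of 13 now {1, 2, 7, 8, 13, 15}
Step 11: union(13, 9) -> merged; set of 13 now {1, 2, 7, 8, 9, 13, 15}
Step 12: union(8, 15) -> already same set; set of 8 now {1, 2, 7, 8, 9, 13, 15}
Step 13: union(15, 0) -> merged; set of 15 now {0, 1, 2, 7, 8, 9, 10, 12, 13, 15}
Step 14: find(5) -> no change; set of 5 is {5}
Step 15: union(3, 10) -> merged; set of 3 now {0, 1, 2, 3, 7, 8, 9, 10, 12, 13, 15}
Step 16: union(9, 11) -> merged; set of 9 now {0, 1, 2, 3, 7, 8, 9, 10, 11, 12, 13, 15}
Step 17: union(7, 0) -> already same set; set of 7 now {0, 1, 2, 3, 7, 8, 9, 10, 11, 12, 13, 15}
Step 18: union(9, 6) -> merged; set of 9 now {0, 1, 2, 3, 6, 7, 8, 9, 10, 11, 12, 13, 15}
Step 19: union(0, 13) -> already same set; set of 0 now {0, 1, 2, 3, 6, 7, 8, 9, 10, 11, 12, 13, 15}
Step 20: find(7) -> no change; set of 7 is {0, 1, 2, 3, 6, 7, 8, 9, 10, 11, 12, 13, 15}
Step 21: find(8) -> no change; set of 8 is {0, 1, 2, 3, 6, 7, 8, 9, 10, 11, 12, 13, 15}
Step 22: union(8, 15) -> already same set; set of 8 now {0, 1, 2, 3, 6, 7, 8, 9, 10, 11, 12, 13, 15}
Step 23: union(12, 1) -> already same set; set of 12 now {0, 1, 2, 3, 6, 7, 8, 9, 10, 11, 12, 13, 15}
Step 24: union(10, 14) -> merged; set of 10 now {0, 1, 2, 3, 6, 7, 8, 9, 10, 11, 12, 13, 14, 15}
Step 25: find(13) -> no change; set of 13 is {0, 1, 2, 3, 6, 7, 8, 9, 10, 11, 12, 13, 14, 15}
Step 26: union(11, 8) -> already same set; set of 11 now {0, 1, 2, 3, 6, 7, 8, 9, 10, 11, 12, 13, 14, 15}
Step 27: union(0, 5) -> merged; set of 0 now {0, 1, 2, 3, 5, 6, 7, 8, 9, 10, 11, 12, 13, 14, 15}
Component of 6: {0, 1, 2, 3, 5, 6, 7, 8, 9, 10, 11, 12, 13, 14, 15}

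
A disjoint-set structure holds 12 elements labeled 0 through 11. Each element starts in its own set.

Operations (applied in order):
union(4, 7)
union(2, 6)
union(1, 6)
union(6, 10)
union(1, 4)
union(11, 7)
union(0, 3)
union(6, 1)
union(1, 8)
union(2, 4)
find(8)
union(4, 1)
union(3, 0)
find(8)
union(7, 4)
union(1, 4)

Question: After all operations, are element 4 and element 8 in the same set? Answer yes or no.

Answer: yes

Derivation:
Step 1: union(4, 7) -> merged; set of 4 now {4, 7}
Step 2: union(2, 6) -> merged; set of 2 now {2, 6}
Step 3: union(1, 6) -> merged; set of 1 now {1, 2, 6}
Step 4: union(6, 10) -> merged; set of 6 now {1, 2, 6, 10}
Step 5: union(1, 4) -> merged; set of 1 now {1, 2, 4, 6, 7, 10}
Step 6: union(11, 7) -> merged; set of 11 now {1, 2, 4, 6, 7, 10, 11}
Step 7: union(0, 3) -> merged; set of 0 now {0, 3}
Step 8: union(6, 1) -> already same set; set of 6 now {1, 2, 4, 6, 7, 10, 11}
Step 9: union(1, 8) -> merged; set of 1 now {1, 2, 4, 6, 7, 8, 10, 11}
Step 10: union(2, 4) -> already same set; set of 2 now {1, 2, 4, 6, 7, 8, 10, 11}
Step 11: find(8) -> no change; set of 8 is {1, 2, 4, 6, 7, 8, 10, 11}
Step 12: union(4, 1) -> already same set; set of 4 now {1, 2, 4, 6, 7, 8, 10, 11}
Step 13: union(3, 0) -> already same set; set of 3 now {0, 3}
Step 14: find(8) -> no change; set of 8 is {1, 2, 4, 6, 7, 8, 10, 11}
Step 15: union(7, 4) -> already same set; set of 7 now {1, 2, 4, 6, 7, 8, 10, 11}
Step 16: union(1, 4) -> already same set; set of 1 now {1, 2, 4, 6, 7, 8, 10, 11}
Set of 4: {1, 2, 4, 6, 7, 8, 10, 11}; 8 is a member.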